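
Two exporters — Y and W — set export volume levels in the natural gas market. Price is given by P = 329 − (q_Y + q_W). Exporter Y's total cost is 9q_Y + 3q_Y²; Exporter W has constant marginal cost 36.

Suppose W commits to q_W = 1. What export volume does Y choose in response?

Exporter Y's profit: π = q_Y(329 − (q_Y + q_W)) − 9q_Y − 3q_Y².
∂π/∂q_Y = 320 − 8q_Y − q_W = 0, so q_Y = 40 − 0.125q_W.
At q_W = 1: q_Y = 40 − 0.125·1 = 39.875.

39.875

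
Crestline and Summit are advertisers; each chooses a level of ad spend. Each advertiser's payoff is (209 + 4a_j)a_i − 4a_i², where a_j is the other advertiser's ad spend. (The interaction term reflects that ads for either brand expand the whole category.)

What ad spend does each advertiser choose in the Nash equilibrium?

Crestline's payoff is (209 + 4a_S)a_C − 4a_C².
∂π/∂a_C = 209 + 4a_S − 8a_C = 0, so a_C = 26.125 + 0.5a_S.
Setting a_C = a_S in the reaction function: a_C = 26.125 + 0.5a_C, so a_C = 26.125 / 0.5 = 52.25.

52.25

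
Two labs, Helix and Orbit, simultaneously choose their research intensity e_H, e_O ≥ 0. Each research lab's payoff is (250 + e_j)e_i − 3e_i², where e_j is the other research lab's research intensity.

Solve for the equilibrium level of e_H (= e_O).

50

Helix's payoff is (250 + e_O)e_H − 3e_H².
∂π/∂e_H = 250 + e_O − 6e_H = 0, so e_H = 125/3 + (1/6)e_O.
By symmetry e_O = e_H; substituting into the reaction function, (5/6)e_H = 125/3 and e_H = 50.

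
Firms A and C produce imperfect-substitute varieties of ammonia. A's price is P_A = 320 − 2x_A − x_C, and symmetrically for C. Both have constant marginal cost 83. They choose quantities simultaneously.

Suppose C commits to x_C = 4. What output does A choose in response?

Firm A's profit: π = x_A(320 − 2x_A − x_C) − 83x_A.
∂π/∂x_A = 237 − 4x_A − x_C = 0 ⇒ x_A = 59.25 − 0.25x_C.
At x_C = 4: x_A = 59.25 − 0.25·4 = 58.25.

58.25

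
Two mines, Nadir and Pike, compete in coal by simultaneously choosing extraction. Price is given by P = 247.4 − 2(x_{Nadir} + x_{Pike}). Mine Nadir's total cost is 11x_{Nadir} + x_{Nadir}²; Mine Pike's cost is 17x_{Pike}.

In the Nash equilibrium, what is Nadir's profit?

Mine Nadir's profit: π = x_{Nadir}(247.4 − 2(x_{Nadir} + x_{Pike})) − 11x_{Nadir} − x_{Nadir}².
∂π/∂x_{Nadir} = 236.4 − 6x_{Nadir} − 2x_{Pike} = 0, so x_{Nadir} = 39.4 − (1/3)x_{Pike}.
For Pike: ∂π/∂x_{Pike} = 230.4 − 4x_{Pike} − 2x_{Nadir} = 0 ⇒ x_{Pike} = 57.6 − 0.5x_{Nadir}.
Substituting the second reaction function into the first: x_{Nadir} = 39.4 − (1/3)(57.6 − 0.5x_{Nadir}), which gives (5/6)x_{Nadir} = 20.2 ⇒ x_{Nadir} = 24.24.
Then x_{Pike} = 57.6 − 0.5·24.24 = 45.48.
Price P = 247.4 − 2·69.72 = 107.96.
Nadir's profit: (107.96 − 11)·24.24 − (24.24)² = 1762.7328.

1762.7328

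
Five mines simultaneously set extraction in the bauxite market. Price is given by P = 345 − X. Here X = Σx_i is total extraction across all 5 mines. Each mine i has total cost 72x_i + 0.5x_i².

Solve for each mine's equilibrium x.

A representative mine's profit is π_i = x_i(345 − X) − 72x_i − 0.5x_i², with X = x_i + Σ_{j≠i} x_j.
First-order condition: 273 − 3x_i − Σ_{j≠i} x_j = 0.
With identical mines, set every x_j = x: then 273 − 3x − 4x = 0, i.e. x = 273/7 = 39.

39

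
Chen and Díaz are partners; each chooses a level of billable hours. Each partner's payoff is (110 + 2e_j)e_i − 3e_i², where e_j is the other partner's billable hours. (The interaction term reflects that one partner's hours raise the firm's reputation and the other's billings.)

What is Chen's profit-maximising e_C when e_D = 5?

20

Chen's payoff is (110 + 2e_D)e_C − 3e_C².
∂π/∂e_C = 110 + 2e_D − 6e_C = 0, so e_C = 55/3 + (1/3)e_D.
At e_D = 5: e_C = 55/3 + (1/3)·5 = 20.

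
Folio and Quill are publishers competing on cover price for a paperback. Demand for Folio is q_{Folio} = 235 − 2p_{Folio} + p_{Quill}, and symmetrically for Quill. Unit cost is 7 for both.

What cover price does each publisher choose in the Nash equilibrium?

Folio's profit: π = (p_{Folio} − 7)(235 − 2p_{Folio} + p_{Quill}).
∂π/∂p_{Folio} = 249 − 4p_{Folio} + p_{Quill} = 0 ⇒ p_{Folio} = 62.25 + 0.25p_{Quill}.
Setting p_{Folio} = p_{Quill} in the reaction function: p_{Folio} = 62.25 + 0.25p_{Folio}, so p_{Folio} = 62.25 / 0.75 = 83.

83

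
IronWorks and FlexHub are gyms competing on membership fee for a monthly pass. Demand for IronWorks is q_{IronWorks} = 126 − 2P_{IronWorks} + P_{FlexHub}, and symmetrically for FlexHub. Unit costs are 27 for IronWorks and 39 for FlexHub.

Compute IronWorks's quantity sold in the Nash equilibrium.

IronWorks's profit: π = (P_{IronWorks} − 27)(126 − 2P_{IronWorks} + P_{FlexHub}).
∂π/∂P_{IronWorks} = 180 − 4P_{IronWorks} + P_{FlexHub} = 0 ⇒ P_{IronWorks} = 45 + 0.25P_{FlexHub}.
Similarly P_{FlexHub} = 51 + 0.25P_{IronWorks}.
Plugging P_{FlexHub} into IronWorks's best response: P_{IronWorks} = 45 + 0.25(51 + 0.25P_{IronWorks}) ⇒ 0.9375P_{IronWorks} = 57.75, so P_{IronWorks} = 61.6.
Then P_{FlexHub} = 51 + 0.25·61.6 = 66.4.
q_{IronWorks} = 126 − 2·61.6 + 66.4 = 69.2.

69.2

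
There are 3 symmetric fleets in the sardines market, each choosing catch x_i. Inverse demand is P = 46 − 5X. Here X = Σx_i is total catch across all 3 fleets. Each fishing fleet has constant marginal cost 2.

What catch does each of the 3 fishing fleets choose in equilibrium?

2.2

A representative fishing fleet's profit is π_i = x_i(46 − 5X) − 2x_i, with X = x_i + Σ_{j≠i} x_j.
First-order condition: 44 − 10x_i − 5Σ_{j≠i} x_j = 0.
With identical fishing fleets, set every x_j = x: then 44 − 10x − 10x = 0, i.e. x = 44/20 = 2.2.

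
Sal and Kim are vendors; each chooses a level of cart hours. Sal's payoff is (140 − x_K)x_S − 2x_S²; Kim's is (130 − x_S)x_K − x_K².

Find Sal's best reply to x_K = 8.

33

Expanding Sal's payoff: 140x_S − x_Kx_S − 2x_S².
∂π/∂x_S = 140 − x_K − 4x_S = 0, so x_S = 35 − 0.25x_K.
At x_K = 8: x_S = 35 − 0.25·8 = 33.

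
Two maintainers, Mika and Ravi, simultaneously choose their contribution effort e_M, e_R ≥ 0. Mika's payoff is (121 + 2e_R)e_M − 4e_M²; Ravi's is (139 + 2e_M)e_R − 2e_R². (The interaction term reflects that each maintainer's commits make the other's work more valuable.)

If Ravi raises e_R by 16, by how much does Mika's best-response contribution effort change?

Expanding Mika's payoff: 121e_M + 2e_Re_M − 4e_M².
∂π/∂e_M = 121 + 2e_R − 8e_M = 0, so e_M = 15.125 + 0.25e_R.
The reaction-function slope is 0.25, so a 16-unit rise in e_R moves e_M by 0.25 × 16 = 4. Mika's best response rises — the actions are strategic complements.

4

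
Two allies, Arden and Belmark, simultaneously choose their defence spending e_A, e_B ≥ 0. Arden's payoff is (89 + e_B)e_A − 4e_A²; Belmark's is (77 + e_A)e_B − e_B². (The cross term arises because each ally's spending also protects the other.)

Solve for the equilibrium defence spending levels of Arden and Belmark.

17, 47

Expanding Arden's payoff: 89e_A + e_Be_A − 4e_A².
∂π/∂e_A = 89 + e_B − 8e_A = 0, so e_A = 11.125 + 0.125e_B.
Likewise for Belmark: e_B = 38.5 + 0.5e_A.
Solving the two reaction functions simultaneously: (1 − (0.125)(0.5))e_A = 11.125 + 0.125·38.5, so 0.9375e_A = 15.9375 and e_A = 17.
Then e_B = 38.5 + 0.5·17 = 47.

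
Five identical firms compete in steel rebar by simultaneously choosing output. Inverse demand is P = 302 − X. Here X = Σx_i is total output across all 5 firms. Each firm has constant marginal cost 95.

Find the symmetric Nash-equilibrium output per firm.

34.5

A representative firm's profit is π_i = x_i(302 − X) − 95x_i, with X = x_i + Σ_{j≠i} x_j.
First-order condition: 207 − 2x_i − Σ_{j≠i} x_j = 0.
In a symmetric equilibrium every firm chooses the same x, so Σ_{j≠i} x_j = 4x. The condition becomes 207 − 6x = 0, giving x = 207/6 = 34.5.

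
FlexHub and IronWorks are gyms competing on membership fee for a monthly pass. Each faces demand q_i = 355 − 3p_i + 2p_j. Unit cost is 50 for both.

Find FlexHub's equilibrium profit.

17442.1875

FlexHub's profit: π = (p_{FlexHub} − 50)(355 − 3p_{FlexHub} + 2p_{IronWorks}).
∂π/∂p_{FlexHub} = 505 − 6p_{FlexHub} + 2p_{IronWorks} = 0 ⇒ p_{FlexHub} = 505/6 + (1/3)p_{IronWorks}.
By symmetry p_{IronWorks} = p_{FlexHub}; substituting into the reaction function, (2/3)p_{FlexHub} = 505/6 and p_{FlexHub} = 126.25.
q_{FlexHub} = 355 − 3·126.25 + 2·126.25 = 228.75.
Profit = (126.25 − 50)·228.75 = 17442.1875.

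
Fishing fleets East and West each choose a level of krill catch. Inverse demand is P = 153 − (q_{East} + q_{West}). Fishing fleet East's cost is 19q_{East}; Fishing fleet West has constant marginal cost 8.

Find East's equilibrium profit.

1681

Fishing fleet East's profit: π = q_{East}(153 − (q_{East} + q_{West})) − 19q_{East}.
∂π/∂q_{East} = 134 − 2q_{East} − q_{West} = 0, so q_{East} = 67 − 0.5q_{West}.
By the same steps for West: q_{West} = 72.5 − 0.5q_{East}.
Plugging q_{West} into East's best response: q_{East} = 67 − 0.5(72.5 − 0.5q_{East}) ⇒ 0.75q_{East} = 30.75, so q_{East} = 41.
Then q_{West} = 72.5 − 0.5·41 = 52.
Price P = 153 − 93 = 60.
East's profit: (60 − 19)·41 = 1681.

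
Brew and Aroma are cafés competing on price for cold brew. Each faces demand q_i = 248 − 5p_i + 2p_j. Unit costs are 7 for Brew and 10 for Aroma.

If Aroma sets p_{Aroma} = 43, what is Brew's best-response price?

36.9

Brew's profit: π = (p_{Brew} − 7)(248 − 5p_{Brew} + 2p_{Aroma}).
∂π/∂p_{Brew} = 283 − 10p_{Brew} + 2p_{Aroma} = 0 ⇒ p_{Brew} = 28.3 + 0.2p_{Aroma}.
At p_{Aroma} = 43: p_{Brew} = 28.3 + 0.2·43 = 36.9.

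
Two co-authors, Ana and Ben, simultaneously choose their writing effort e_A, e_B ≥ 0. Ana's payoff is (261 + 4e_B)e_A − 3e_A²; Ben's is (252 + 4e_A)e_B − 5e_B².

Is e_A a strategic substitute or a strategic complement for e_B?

Expanding Ana's payoff: 261e_A + 4e_Be_A − 3e_A².
∂π/∂e_A = 261 + 4e_B − 6e_A = 0, so e_A = 43.5 + (2/3)e_B.
The best-response slope de_A/de_B = 2/3 > 0: the reaction function is upward-sloping, so the choices are strategic complements.

strategic complements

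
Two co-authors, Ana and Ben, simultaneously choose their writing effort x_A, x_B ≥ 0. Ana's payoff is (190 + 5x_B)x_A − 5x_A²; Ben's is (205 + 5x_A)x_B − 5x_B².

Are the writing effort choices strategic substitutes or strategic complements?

Expanding Ana's payoff: 190x_A + 5x_Bx_A − 5x_A².
∂π/∂x_A = 190 + 5x_B − 10x_A = 0, so x_A = 19 + 0.5x_B.
The best-response slope dx_A/dx_B = 0.5 > 0: the reaction function is upward-sloping, so the choices are strategic complements.

strategic complements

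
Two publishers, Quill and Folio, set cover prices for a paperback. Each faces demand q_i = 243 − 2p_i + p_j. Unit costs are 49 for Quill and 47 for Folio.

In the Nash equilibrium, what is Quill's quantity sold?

128.8

Quill's profit: π = (p_{Quill} − 49)(243 − 2p_{Quill} + p_{Folio}).
∂π/∂p_{Quill} = 341 − 4p_{Quill} + p_{Folio} = 0 ⇒ p_{Quill} = 85.25 + 0.25p_{Folio}.
Similarly p_{Folio} = 84.25 + 0.25p_{Quill}.
Solving the two reaction functions simultaneously: (1 − (0.25)(0.25))p_{Quill} = 85.25 + 0.25·84.25, so 0.9375p_{Quill} = 106.3125 and p_{Quill} = 113.4.
Then p_{Folio} = 84.25 + 0.25·113.4 = 112.6.
q_{Quill} = 243 − 2·113.4 + 112.6 = 128.8.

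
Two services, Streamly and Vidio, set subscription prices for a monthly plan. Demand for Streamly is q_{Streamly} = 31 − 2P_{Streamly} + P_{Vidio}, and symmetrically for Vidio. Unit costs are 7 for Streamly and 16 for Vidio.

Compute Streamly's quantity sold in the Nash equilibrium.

18.4

Streamly's profit: π = (P_{Streamly} − 7)(31 − 2P_{Streamly} + P_{Vidio}).
∂π/∂P_{Streamly} = 45 − 4P_{Streamly} + P_{Vidio} = 0 ⇒ P_{Streamly} = 11.25 + 0.25P_{Vidio}.
Similarly P_{Vidio} = 15.75 + 0.25P_{Streamly}.
Solving the two reaction functions simultaneously: (1 − (0.25)(0.25))P_{Streamly} = 11.25 + 0.25·15.75, so 0.9375P_{Streamly} = 15.1875 and P_{Streamly} = 16.2.
Then P_{Vidio} = 15.75 + 0.25·16.2 = 19.8.
q_{Streamly} = 31 − 2·16.2 + 19.8 = 18.4.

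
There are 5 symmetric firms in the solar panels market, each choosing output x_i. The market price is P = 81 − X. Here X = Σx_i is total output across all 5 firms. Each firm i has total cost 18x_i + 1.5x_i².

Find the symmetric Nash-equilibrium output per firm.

A representative firm's profit is π_i = x_i(81 − X) − 18x_i − 1.5x_i², with X = x_i + Σ_{j≠i} x_j.
First-order condition: 63 − 5x_i − Σ_{j≠i} x_j = 0.
In a symmetric equilibrium every firm chooses the same x, so Σ_{j≠i} x_j = 4x. The condition becomes 63 − 9x = 0, giving x = 63/9 = 7.

7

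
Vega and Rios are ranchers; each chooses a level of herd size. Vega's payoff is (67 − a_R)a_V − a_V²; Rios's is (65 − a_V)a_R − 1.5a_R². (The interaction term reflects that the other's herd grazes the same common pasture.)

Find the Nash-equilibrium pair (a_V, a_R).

27.2, 12.6

Expanding Vega's payoff: 67a_V − a_Ra_V − a_V².
∂π/∂a_V = 67 − a_R − 2a_V = 0, so a_V = 33.5 − 0.5a_R.
Likewise for Rios: a_R = 65/3 − (1/3)a_V.
Plugging a_R into Vega's best response: a_V = 33.5 − 0.5(65/3 − (1/3)a_V) ⇒ (5/6)a_V = 68/3, so a_V = 27.2.
Then a_R = 65/3 − (1/3)·27.2 = 12.6.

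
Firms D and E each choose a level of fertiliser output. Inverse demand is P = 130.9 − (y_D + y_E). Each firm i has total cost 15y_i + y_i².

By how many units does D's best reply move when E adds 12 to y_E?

-3

Firm D's profit: π = y_D(130.9 − (y_D + y_E)) − 15y_D − y_D².
∂π/∂y_D = 115.9 − 4y_D − y_E = 0, so y_D = 28.975 − 0.25y_E.
The reaction-function slope is −0.25, so a 12-unit rise in y_E moves y_D by −0.25 × 12 = −3. D's best response falls — the actions are strategic substitutes.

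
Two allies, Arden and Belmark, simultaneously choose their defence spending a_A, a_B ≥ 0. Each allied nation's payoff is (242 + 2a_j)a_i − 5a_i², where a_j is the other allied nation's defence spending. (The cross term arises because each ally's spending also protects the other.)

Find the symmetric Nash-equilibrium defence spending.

30.25

Arden's payoff is (242 + 2a_B)a_A − 5a_A².
∂π/∂a_A = 242 + 2a_B − 10a_A = 0, so a_A = 24.2 + 0.2a_B.
By symmetry a_B = a_A; substituting into the reaction function, 0.8a_A = 24.2 and a_A = 30.25.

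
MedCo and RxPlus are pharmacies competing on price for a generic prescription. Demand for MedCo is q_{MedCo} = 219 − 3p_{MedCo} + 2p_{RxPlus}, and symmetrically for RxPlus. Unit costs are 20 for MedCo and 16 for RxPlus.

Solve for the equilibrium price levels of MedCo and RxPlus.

MedCo's profit: π = (p_{MedCo} − 20)(219 − 3p_{MedCo} + 2p_{RxPlus}).
∂π/∂p_{MedCo} = 279 − 6p_{MedCo} + 2p_{RxPlus} = 0 ⇒ p_{MedCo} = 46.5 + (1/3)p_{RxPlus}.
Similarly p_{RxPlus} = 44.5 + (1/3)p_{MedCo}.
Plugging p_{RxPlus} into MedCo's best response: p_{MedCo} = 46.5 + (1/3)(44.5 + (1/3)p_{MedCo}) ⇒ (8/9)p_{MedCo} = 184/3, so p_{MedCo} = 69.
Then p_{RxPlus} = 44.5 + (1/3)·69 = 67.5.

69, 67.5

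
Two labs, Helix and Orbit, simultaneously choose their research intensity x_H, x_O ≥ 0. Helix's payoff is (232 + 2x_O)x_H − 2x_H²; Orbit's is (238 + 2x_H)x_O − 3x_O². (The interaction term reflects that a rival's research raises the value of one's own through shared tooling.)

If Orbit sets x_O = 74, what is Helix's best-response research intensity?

Expanding Helix's payoff: 232x_H + 2x_Ox_H − 2x_H².
∂π/∂x_H = 232 + 2x_O − 4x_H = 0, so x_H = 58 + 0.5x_O.
At x_O = 74: x_H = 58 + 0.5·74 = 95.

95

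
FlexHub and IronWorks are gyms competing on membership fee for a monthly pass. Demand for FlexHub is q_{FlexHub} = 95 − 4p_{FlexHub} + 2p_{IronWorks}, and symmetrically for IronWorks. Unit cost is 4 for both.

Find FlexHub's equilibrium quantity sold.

FlexHub's profit: π = (p_{FlexHub} − 4)(95 − 4p_{FlexHub} + 2p_{IronWorks}).
∂π/∂p_{FlexHub} = 111 − 8p_{FlexHub} + 2p_{IronWorks} = 0 ⇒ p_{FlexHub} = 13.875 + 0.25p_{IronWorks}.
By symmetry p_{IronWorks} = p_{FlexHub}; substituting into the reaction function, 0.75p_{FlexHub} = 13.875 and p_{FlexHub} = 18.5.
q_{FlexHub} = 95 − 4·18.5 + 2·18.5 = 58.

58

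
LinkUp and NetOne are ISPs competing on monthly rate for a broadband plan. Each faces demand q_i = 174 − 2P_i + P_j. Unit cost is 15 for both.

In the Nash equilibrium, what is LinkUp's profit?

LinkUp's profit: π = (P_{LinkUp} − 15)(174 − 2P_{LinkUp} + P_{NetOne}).
∂π/∂P_{LinkUp} = 204 − 4P_{LinkUp} + P_{NetOne} = 0 ⇒ P_{LinkUp} = 51 + 0.25P_{NetOne}.
Setting P_{LinkUp} = P_{NetOne} in the reaction function: P_{LinkUp} = 51 + 0.25P_{LinkUp}, so P_{LinkUp} = 51 / 0.75 = 68.
q_{LinkUp} = 174 − 2·68 + 68 = 106.
Profit = (68 − 15)·106 = 5618.

5618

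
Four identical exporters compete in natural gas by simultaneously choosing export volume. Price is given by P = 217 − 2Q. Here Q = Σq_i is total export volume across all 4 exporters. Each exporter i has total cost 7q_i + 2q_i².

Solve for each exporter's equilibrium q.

A representative exporter's profit is π_i = q_i(217 − 2Q) − 7q_i − 2q_i², with Q = q_i + Σ_{j≠i} q_j.
First-order condition: 210 − 8q_i − 2Σ_{j≠i} q_j = 0.
With identical exporters, set every q_j = q: then 210 − 8q − 6q = 0, i.e. q = 210/14 = 15.

15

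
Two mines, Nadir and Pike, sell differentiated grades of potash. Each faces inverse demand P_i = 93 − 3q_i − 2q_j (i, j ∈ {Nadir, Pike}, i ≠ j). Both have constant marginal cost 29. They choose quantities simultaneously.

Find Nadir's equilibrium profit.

192

Mine Nadir's profit: π = q_{Nadir}(93 − 3q_{Nadir} − 2q_{Pike}) − 29q_{Nadir}.
∂π/∂q_{Nadir} = 64 − 6q_{Nadir} − 2q_{Pike} = 0 ⇒ q_{Nadir} = 32/3 − (1/3)q_{Pike}.
By symmetry q_{Pike} = q_{Nadir}; substituting into the reaction function, (4/3)q_{Nadir} = 32/3 and q_{Nadir} = 8.
P_{Nadir} = 93 − 3·8 − 2·8 = 53.
Profit = (53 − 29)·8 = 192.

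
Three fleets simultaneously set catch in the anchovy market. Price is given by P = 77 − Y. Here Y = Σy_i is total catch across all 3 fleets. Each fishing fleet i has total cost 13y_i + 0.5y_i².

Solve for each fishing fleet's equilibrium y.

12.8

A representative fishing fleet's profit is π_i = y_i(77 − Y) − 13y_i − 0.5y_i², with Y = y_i + Σ_{j≠i} y_j.
First-order condition: 64 − 3y_i − Σ_{j≠i} y_j = 0.
In a symmetric equilibrium every fishing fleet chooses the same y, so Σ_{j≠i} y_j = 2y. The condition becomes 64 − 5y = 0, giving y = 64/5 = 12.8.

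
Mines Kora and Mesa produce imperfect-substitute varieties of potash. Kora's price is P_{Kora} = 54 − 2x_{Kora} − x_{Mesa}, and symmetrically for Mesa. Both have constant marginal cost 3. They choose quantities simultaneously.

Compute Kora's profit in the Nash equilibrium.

Mine Kora's profit: π = x_{Kora}(54 − 2x_{Kora} − x_{Mesa}) − 3x_{Kora}.
∂π/∂x_{Kora} = 51 − 4x_{Kora} − x_{Mesa} = 0 ⇒ x_{Kora} = 12.75 − 0.25x_{Mesa}.
Setting x_{Kora} = x_{Mesa} in the reaction function: x_{Kora} = 12.75 − 0.25x_{Kora}, so x_{Kora} = 12.75 / 1.25 = 10.2.
P_{Kora} = 54 − 2·10.2 − 10.2 = 23.4.
Profit = (23.4 − 3)·10.2 = 208.08.

208.08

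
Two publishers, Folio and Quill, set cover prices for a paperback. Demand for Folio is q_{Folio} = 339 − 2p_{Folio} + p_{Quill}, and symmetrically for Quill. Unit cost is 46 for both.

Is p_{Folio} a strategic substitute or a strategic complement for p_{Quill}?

Folio's profit: π = (p_{Folio} − 46)(339 − 2p_{Folio} + p_{Quill}).
∂π/∂p_{Folio} = 431 − 4p_{Folio} + p_{Quill} = 0 ⇒ p_{Folio} = 107.75 + 0.25p_{Quill}.
The best-response slope dp_{Folio}/dp_{Quill} = 0.25 > 0: the reaction function is upward-sloping, so the choices are strategic complements.

strategic complements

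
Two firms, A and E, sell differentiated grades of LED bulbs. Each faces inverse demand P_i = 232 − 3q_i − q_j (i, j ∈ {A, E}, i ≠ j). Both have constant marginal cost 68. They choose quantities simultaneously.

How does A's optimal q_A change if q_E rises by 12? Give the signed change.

Firm A's profit: π = q_A(232 − 3q_A − q_E) − 68q_A.
∂π/∂q_A = 164 − 6q_A − q_E = 0 ⇒ q_A = 82/3 − (1/6)q_E.
The reaction-function slope is −1/6, so a 12-unit rise in q_E moves q_A by −1/6 × 12 = −2. A's best response falls — the actions are strategic substitutes.

-2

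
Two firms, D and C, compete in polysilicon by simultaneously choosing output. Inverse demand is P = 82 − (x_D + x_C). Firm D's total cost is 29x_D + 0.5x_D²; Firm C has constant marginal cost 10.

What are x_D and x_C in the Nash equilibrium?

6.8, 32.6

Firm D's profit: π = x_D(82 − (x_D + x_C)) − 29x_D − 0.5x_D².
∂π/∂x_D = 53 − 3x_D − x_C = 0, so x_D = 53/3 − (1/3)x_C.
For C: ∂π/∂x_C = 72 − 2x_C − x_D = 0 ⇒ x_C = 36 − 0.5x_D.
Substituting the second reaction function into the first: x_D = 53/3 − (1/3)(36 − 0.5x_D), which gives (5/6)x_D = 17/3 ⇒ x_D = 6.8.
Then x_C = 36 − 0.5·6.8 = 32.6.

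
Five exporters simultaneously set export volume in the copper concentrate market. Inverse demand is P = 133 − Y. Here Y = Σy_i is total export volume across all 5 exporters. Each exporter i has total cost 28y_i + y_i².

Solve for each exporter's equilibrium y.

13.125

A representative exporter's profit is π_i = y_i(133 − Y) − 28y_i − y_i², with Y = y_i + Σ_{j≠i} y_j.
First-order condition: 105 − 4y_i − Σ_{j≠i} y_j = 0.
Imposing symmetry (y_j = y for all j) turns Σ_{j≠i} y_j into 4y, so 105 = 8y and y = 13.125.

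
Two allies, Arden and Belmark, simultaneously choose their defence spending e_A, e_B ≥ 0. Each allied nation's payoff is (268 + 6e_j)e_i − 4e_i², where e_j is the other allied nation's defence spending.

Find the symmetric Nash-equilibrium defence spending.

134

Arden's payoff is (268 + 6e_B)e_A − 4e_A².
∂π/∂e_A = 268 + 6e_B − 8e_A = 0, so e_A = 33.5 + 0.75e_B.
Setting e_A = e_B in the reaction function: e_A = 33.5 + 0.75e_A, so e_A = 33.5 / 0.25 = 134.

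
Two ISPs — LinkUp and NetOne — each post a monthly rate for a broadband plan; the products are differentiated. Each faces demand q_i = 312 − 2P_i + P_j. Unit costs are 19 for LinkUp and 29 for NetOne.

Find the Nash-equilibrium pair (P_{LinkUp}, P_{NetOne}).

118, 122

LinkUp's profit: π = (P_{LinkUp} − 19)(312 − 2P_{LinkUp} + P_{NetOne}).
∂π/∂P_{LinkUp} = 350 − 4P_{LinkUp} + P_{NetOne} = 0 ⇒ P_{LinkUp} = 87.5 + 0.25P_{NetOne}.
Similarly P_{NetOne} = 92.5 + 0.25P_{LinkUp}.
Substituting the second reaction function into the first: P_{LinkUp} = 87.5 + 0.25(92.5 + 0.25P_{LinkUp}), which gives 0.9375P_{LinkUp} = 110.625 ⇒ P_{LinkUp} = 118.
Then P_{NetOne} = 92.5 + 0.25·118 = 122.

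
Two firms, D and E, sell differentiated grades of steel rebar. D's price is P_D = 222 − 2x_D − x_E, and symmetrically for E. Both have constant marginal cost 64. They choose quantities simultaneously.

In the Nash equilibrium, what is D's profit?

1997.12

Firm D's profit: π = x_D(222 − 2x_D − x_E) − 64x_D.
∂π/∂x_D = 158 − 4x_D − x_E = 0 ⇒ x_D = 39.5 − 0.25x_E.
The game is symmetric, so in equilibrium x_E = x_D: the reaction function gives 1.25x_D = 39.5, hence x_D = 31.6.
P_D = 222 − 2·31.6 − 31.6 = 127.2.
Profit = (127.2 − 64)·31.6 = 1997.12.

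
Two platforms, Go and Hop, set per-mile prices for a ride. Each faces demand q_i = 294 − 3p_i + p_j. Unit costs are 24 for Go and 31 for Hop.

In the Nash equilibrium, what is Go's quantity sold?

149.4

Go's profit: π = (p_{Go} − 24)(294 − 3p_{Go} + p_{Hop}).
∂π/∂p_{Go} = 366 − 6p_{Go} + p_{Hop} = 0 ⇒ p_{Go} = 61 + (1/6)p_{Hop}.
Similarly p_{Hop} = 64.5 + (1/6)p_{Go}.
Solving the two reaction functions simultaneously: (1 − (1/6)(1/6))p_{Go} = 61 + (1/6)·64.5, so (35/36)p_{Go} = 71.75 and p_{Go} = 73.8.
Then p_{Hop} = 64.5 + (1/6)·73.8 = 76.8.
q_{Go} = 294 − 3·73.8 + 76.8 = 149.4.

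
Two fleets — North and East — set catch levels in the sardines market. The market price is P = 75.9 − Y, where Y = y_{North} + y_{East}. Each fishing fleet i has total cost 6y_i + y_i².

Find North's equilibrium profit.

Fishing fleet North's profit: π = y_{North}(75.9 − (y_{North} + y_{East})) − 6y_{North} − y_{North}².
∂π/∂y_{North} = 69.9 − 4y_{North} − y_{East} = 0, so y_{North} = 17.475 − 0.25y_{East}.
The game is symmetric, so in equilibrium y_{East} = y_{North}: the reaction function gives 1.25y_{North} = 17.475, hence y_{North} = 13.98.
Price P = 75.9 − 27.96 = 47.94.
North's profit: (47.94 − 6)·13.98 − (13.98)² = 390.8808.

390.8808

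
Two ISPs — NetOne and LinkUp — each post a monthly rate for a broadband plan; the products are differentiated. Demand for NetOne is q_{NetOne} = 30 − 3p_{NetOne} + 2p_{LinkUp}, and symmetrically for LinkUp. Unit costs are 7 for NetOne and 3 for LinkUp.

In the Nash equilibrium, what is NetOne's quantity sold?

15

NetOne's profit: π = (p_{NetOne} − 7)(30 − 3p_{NetOne} + 2p_{LinkUp}).
∂π/∂p_{NetOne} = 51 − 6p_{NetOne} + 2p_{LinkUp} = 0 ⇒ p_{NetOne} = 8.5 + (1/3)p_{LinkUp}.
Similarly p_{LinkUp} = 6.5 + (1/3)p_{NetOne}.
Solving the two reaction functions simultaneously: (1 − (1/3)(1/3))p_{NetOne} = 8.5 + (1/3)·6.5, so (8/9)p_{NetOne} = 32/3 and p_{NetOne} = 12.
Then p_{LinkUp} = 6.5 + (1/3)·12 = 10.5.
q_{NetOne} = 30 − 3·12 + 2·10.5 = 15.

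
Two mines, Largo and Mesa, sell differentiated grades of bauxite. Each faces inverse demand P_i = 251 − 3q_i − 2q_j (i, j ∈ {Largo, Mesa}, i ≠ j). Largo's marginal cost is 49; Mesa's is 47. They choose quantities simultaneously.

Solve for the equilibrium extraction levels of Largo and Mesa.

25.125, 25.625

Mine Largo's profit: π = q_{Largo}(251 − 3q_{Largo} − 2q_{Mesa}) − 49q_{Largo}.
∂π/∂q_{Largo} = 202 − 6q_{Largo} − 2q_{Mesa} = 0 ⇒ q_{Largo} = 101/3 − (1/3)q_{Mesa}.
Similarly q_{Mesa} = 34 − (1/3)q_{Largo}.
Solving the two reaction functions simultaneously: (1 − (−1/3)(−1/3))q_{Largo} = 101/3 − (1/3)·34, so (8/9)q_{Largo} = 67/3 and q_{Largo} = 25.125.
Then q_{Mesa} = 34 − (1/3)·25.125 = 25.625.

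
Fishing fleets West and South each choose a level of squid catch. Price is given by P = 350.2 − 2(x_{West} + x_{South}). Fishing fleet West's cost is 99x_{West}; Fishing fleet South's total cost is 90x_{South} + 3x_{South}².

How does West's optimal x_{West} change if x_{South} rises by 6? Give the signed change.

-3

Fishing fleet West's profit: π = x_{West}(350.2 − 2(x_{West} + x_{South})) − 99x_{West}.
∂π/∂x_{West} = 251.2 − 4x_{West} − 2x_{South} = 0, so x_{West} = 62.8 − 0.5x_{South}.
The reaction-function slope is −0.5, so a 6-unit rise in x_{South} moves x_{West} by −0.5 × 6 = −3. West's best response falls — the actions are strategic substitutes.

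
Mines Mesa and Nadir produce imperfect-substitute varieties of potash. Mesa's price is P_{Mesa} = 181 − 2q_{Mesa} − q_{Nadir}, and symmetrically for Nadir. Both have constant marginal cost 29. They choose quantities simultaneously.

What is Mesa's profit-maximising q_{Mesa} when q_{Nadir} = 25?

Mine Mesa's profit: π = q_{Mesa}(181 − 2q_{Mesa} − q_{Nadir}) − 29q_{Mesa}.
∂π/∂q_{Mesa} = 152 − 4q_{Mesa} − q_{Nadir} = 0 ⇒ q_{Mesa} = 38 − 0.25q_{Nadir}.
At q_{Nadir} = 25: q_{Mesa} = 38 − 0.25·25 = 31.75.

31.75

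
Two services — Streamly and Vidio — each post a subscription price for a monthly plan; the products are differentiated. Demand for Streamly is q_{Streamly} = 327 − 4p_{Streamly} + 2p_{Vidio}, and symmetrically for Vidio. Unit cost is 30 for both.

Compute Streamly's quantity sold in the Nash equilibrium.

178

Streamly's profit: π = (p_{Streamly} − 30)(327 − 4p_{Streamly} + 2p_{Vidio}).
∂π/∂p_{Streamly} = 447 − 8p_{Streamly} + 2p_{Vidio} = 0 ⇒ p_{Streamly} = 55.875 + 0.25p_{Vidio}.
By symmetry p_{Vidio} = p_{Streamly}; substituting into the reaction function, 0.75p_{Streamly} = 55.875 and p_{Streamly} = 74.5.
q_{Streamly} = 327 − 4·74.5 + 2·74.5 = 178.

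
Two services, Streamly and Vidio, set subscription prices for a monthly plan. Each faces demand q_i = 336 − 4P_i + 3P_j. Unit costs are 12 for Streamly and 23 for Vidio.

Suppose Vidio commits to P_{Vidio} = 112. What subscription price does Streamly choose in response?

Streamly's profit: π = (P_{Streamly} − 12)(336 − 4P_{Streamly} + 3P_{Vidio}).
∂π/∂P_{Streamly} = 384 − 8P_{Streamly} + 3P_{Vidio} = 0 ⇒ P_{Streamly} = 48 + 0.375P_{Vidio}.
At P_{Vidio} = 112: P_{Streamly} = 48 + 0.375·112 = 90.

90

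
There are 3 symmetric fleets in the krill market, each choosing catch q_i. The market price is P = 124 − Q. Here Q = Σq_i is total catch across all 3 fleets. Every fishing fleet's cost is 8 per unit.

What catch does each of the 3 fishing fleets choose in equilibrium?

A representative fishing fleet's profit is π_i = q_i(124 − Q) − 8q_i, with Q = q_i + Σ_{j≠i} q_j.
First-order condition: 116 − 2q_i − Σ_{j≠i} q_j = 0.
In a symmetric equilibrium every fishing fleet chooses the same q, so Σ_{j≠i} q_j = 2q. The condition becomes 116 − 4q = 0, giving q = 116/4 = 29.

29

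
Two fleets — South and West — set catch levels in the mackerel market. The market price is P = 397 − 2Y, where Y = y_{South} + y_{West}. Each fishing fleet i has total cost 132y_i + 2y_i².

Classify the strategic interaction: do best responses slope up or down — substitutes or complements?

Fishing fleet South's profit: π = y_{South}(397 − 2(y_{South} + y_{West})) − 132y_{South} − 2y_{South}².
∂π/∂y_{South} = 265 − 8y_{South} − 2y_{West} = 0, so y_{South} = 33.125 − 0.25y_{West}.
The best-response slope dy_{South}/dy_{West} = −0.25 < 0: the reaction function is downward-sloping, so the choices are strategic substitutes.

strategic substitutes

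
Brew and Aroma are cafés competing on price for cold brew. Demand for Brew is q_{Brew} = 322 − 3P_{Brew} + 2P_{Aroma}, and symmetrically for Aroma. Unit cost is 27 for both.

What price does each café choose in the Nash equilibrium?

Brew's profit: π = (P_{Brew} − 27)(322 − 3P_{Brew} + 2P_{Aroma}).
∂π/∂P_{Brew} = 403 − 6P_{Brew} + 2P_{Aroma} = 0 ⇒ P_{Brew} = 403/6 + (1/3)P_{Aroma}.
The game is symmetric, so in equilibrium P_{Aroma} = P_{Brew}: the reaction function gives (2/3)P_{Brew} = 403/6, hence P_{Brew} = 100.75.

100.75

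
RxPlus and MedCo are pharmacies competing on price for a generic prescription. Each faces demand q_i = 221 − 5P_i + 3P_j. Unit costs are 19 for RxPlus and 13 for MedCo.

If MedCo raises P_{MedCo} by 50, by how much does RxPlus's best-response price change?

RxPlus's profit: π = (P_{RxPlus} − 19)(221 − 5P_{RxPlus} + 3P_{MedCo}).
∂π/∂P_{RxPlus} = 316 − 10P_{RxPlus} + 3P_{MedCo} = 0 ⇒ P_{RxPlus} = 31.6 + 0.3P_{MedCo}.
The reaction-function slope is 0.3, so a 50-unit rise in P_{MedCo} moves P_{RxPlus} by 0.3 × 50 = 15. RxPlus's best response rises — the actions are strategic complements.

15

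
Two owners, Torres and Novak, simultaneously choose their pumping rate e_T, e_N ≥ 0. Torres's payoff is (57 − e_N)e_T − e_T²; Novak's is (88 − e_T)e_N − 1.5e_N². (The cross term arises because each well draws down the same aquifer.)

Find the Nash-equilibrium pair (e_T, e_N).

Expanding Torres's payoff: 57e_T − e_Ne_T − e_T².
∂π/∂e_T = 57 − e_N − 2e_T = 0, so e_T = 28.5 − 0.5e_N.
Likewise for Novak: e_N = 88/3 − (1/3)e_T.
Plugging e_N into Torres's best response: e_T = 28.5 − 0.5(88/3 − (1/3)e_T) ⇒ (5/6)e_T = 83/6, so e_T = 16.6.
Then e_N = 88/3 − (1/3)·16.6 = 23.8.

16.6, 23.8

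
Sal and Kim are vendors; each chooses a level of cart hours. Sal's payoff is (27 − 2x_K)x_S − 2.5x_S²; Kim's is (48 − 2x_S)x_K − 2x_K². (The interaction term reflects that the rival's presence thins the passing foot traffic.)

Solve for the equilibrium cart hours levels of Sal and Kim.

0.75, 11.625

Expanding Sal's payoff: 27x_S − 2x_Kx_S − 2.5x_S².
∂π/∂x_S = 27 − 2x_K − 5x_S = 0, so x_S = 5.4 − 0.4x_K.
Likewise for Kim: x_K = 12 − 0.5x_S.
Plugging x_K into Sal's best response: x_S = 5.4 − 0.4(12 − 0.5x_S) ⇒ 0.8x_S = 0.6, so x_S = 0.75.
Then x_K = 12 − 0.5·0.75 = 11.625.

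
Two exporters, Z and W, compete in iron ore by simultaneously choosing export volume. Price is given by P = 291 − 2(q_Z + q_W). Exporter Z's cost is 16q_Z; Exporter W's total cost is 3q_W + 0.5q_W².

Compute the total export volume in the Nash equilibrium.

87.5625

Exporter Z's profit: π = q_Z(291 − 2(q_Z + q_W)) − 16q_Z.
∂π/∂q_Z = 275 − 4q_Z − 2q_W = 0, so q_Z = 68.75 − 0.5q_W.
For W: ∂π/∂q_W = 288 − 5q_W − 2q_Z = 0 ⇒ q_W = 57.6 − 0.4q_Z.
Plugging q_W into Z's best response: q_Z = 68.75 − 0.5(57.6 − 0.4q_Z) ⇒ 0.8q_Z = 39.95, so q_Z = 49.9375.
Then q_W = 57.6 − 0.4·49.9375 = 37.625.
Total export volume: 49.9375 + 37.625 = 87.5625.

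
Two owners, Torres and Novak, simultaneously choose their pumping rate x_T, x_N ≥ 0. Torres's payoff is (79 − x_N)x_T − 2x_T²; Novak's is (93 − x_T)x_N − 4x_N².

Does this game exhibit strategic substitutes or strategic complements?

Expanding Torres's payoff: 79x_T − x_Nx_T − 2x_T².
∂π/∂x_T = 79 − x_N − 4x_T = 0, so x_T = 19.75 − 0.25x_N.
The best-response slope dx_T/dx_N = −0.25 < 0: the reaction function is downward-sloping, so the choices are strategic substitutes.

strategic substitutes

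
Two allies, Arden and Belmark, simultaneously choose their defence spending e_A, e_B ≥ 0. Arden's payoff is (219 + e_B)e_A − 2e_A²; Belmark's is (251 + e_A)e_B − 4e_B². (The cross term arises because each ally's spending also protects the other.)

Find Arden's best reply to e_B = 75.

Expanding Arden's payoff: 219e_A + e_Be_A − 2e_A².
∂π/∂e_A = 219 + e_B − 4e_A = 0, so e_A = 54.75 + 0.25e_B.
At e_B = 75: e_A = 54.75 + 0.25·75 = 73.5.

73.5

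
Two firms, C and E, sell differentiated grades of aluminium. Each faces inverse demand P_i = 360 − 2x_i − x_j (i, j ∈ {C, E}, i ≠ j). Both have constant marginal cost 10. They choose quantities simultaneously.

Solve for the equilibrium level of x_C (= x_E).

Firm C's profit: π = x_C(360 − 2x_C − x_E) − 10x_C.
∂π/∂x_C = 350 − 4x_C − x_E = 0 ⇒ x_C = 87.5 − 0.25x_E.
Setting x_C = x_E in the reaction function: x_C = 87.5 − 0.25x_C, so x_C = 87.5 / 1.25 = 70.

70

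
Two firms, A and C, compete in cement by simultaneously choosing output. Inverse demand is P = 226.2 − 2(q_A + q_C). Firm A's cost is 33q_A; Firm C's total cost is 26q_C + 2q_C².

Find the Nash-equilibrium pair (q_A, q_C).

Firm A's profit: π = q_A(226.2 − 2(q_A + q_C)) − 33q_A.
∂π/∂q_A = 193.2 − 4q_A − 2q_C = 0, so q_A = 48.3 − 0.5q_C.
For C: ∂π/∂q_C = 200.2 − 8q_C − 2q_A = 0 ⇒ q_C = 25.025 − 0.25q_A.
Solving the two reaction functions simultaneously: (1 − (−0.5)(−0.25))q_A = 48.3 − 0.5·25.025, so 0.875q_A = 35.7875 and q_A = 40.9.
Then q_C = 25.025 − 0.25·40.9 = 14.8.

40.9, 14.8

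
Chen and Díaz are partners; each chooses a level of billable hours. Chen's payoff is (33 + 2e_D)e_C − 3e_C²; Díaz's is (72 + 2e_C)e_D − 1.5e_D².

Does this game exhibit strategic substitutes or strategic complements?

Expanding Chen's payoff: 33e_C + 2e_De_C − 3e_C².
∂π/∂e_C = 33 + 2e_D − 6e_C = 0, so e_C = 5.5 + (1/3)e_D.
The best-response slope de_C/de_D = 1/3 > 0: the reaction function is upward-sloping, so the choices are strategic complements.

strategic complements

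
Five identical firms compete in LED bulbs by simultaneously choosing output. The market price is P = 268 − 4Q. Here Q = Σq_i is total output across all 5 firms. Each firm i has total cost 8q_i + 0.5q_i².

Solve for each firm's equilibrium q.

10.4

A representative firm's profit is π_i = q_i(268 − 4Q) − 8q_i − 0.5q_i², with Q = q_i + Σ_{j≠i} q_j.
First-order condition: 260 − 9q_i − 4Σ_{j≠i} q_j = 0.
Imposing symmetry (q_j = q for all j) turns Σ_{j≠i} q_j into 4q, so 260 = 25q and q = 10.4.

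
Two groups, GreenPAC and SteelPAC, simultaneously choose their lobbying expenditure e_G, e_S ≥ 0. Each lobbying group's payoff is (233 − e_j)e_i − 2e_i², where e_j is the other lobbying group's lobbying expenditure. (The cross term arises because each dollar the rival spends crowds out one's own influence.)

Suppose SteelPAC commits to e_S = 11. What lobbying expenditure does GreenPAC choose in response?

55.5

GreenPAC's payoff is (233 − e_S)e_G − 2e_G².
∂π/∂e_G = 233 − e_S − 4e_G = 0, so e_G = 58.25 − 0.25e_S.
At e_S = 11: e_G = 58.25 − 0.25·11 = 55.5.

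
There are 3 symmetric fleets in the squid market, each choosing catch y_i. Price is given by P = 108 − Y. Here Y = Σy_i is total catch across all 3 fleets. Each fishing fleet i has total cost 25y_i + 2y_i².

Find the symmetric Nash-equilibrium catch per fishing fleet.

A representative fishing fleet's profit is π_i = y_i(108 − Y) − 25y_i − 2y_i², with Y = y_i + Σ_{j≠i} y_j.
First-order condition: 83 − 6y_i − Σ_{j≠i} y_j = 0.
Imposing symmetry (y_j = y for all j) turns Σ_{j≠i} y_j into 2y, so 83 = 8y and y = 10.375.

10.375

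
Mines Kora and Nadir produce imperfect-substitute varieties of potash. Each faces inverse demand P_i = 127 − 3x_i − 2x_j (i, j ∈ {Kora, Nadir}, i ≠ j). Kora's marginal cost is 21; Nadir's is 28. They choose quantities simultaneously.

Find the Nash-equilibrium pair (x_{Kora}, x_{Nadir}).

Mine Kora's profit: π = x_{Kora}(127 − 3x_{Kora} − 2x_{Nadir}) − 21x_{Kora}.
∂π/∂x_{Kora} = 106 − 6x_{Kora} − 2x_{Nadir} = 0 ⇒ x_{Kora} = 53/3 − (1/3)x_{Nadir}.
Similarly x_{Nadir} = 16.5 − (1/3)x_{Kora}.
Solving the two reaction functions simultaneously: (1 − (−1/3)(−1/3))x_{Kora} = 53/3 − (1/3)·16.5, so (8/9)x_{Kora} = 73/6 and x_{Kora} = 13.6875.
Then x_{Nadir} = 16.5 − (1/3)·13.6875 = 11.9375.

13.6875, 11.9375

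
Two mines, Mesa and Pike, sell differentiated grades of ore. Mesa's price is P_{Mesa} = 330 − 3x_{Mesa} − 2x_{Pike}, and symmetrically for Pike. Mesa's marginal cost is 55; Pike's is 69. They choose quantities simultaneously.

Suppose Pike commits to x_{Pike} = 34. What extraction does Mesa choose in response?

34.5

Mine Mesa's profit: π = x_{Mesa}(330 − 3x_{Mesa} − 2x_{Pike}) − 55x_{Mesa}.
∂π/∂x_{Mesa} = 275 − 6x_{Mesa} − 2x_{Pike} = 0 ⇒ x_{Mesa} = 275/6 − (1/3)x_{Pike}.
At x_{Pike} = 34: x_{Mesa} = 275/6 − (1/3)·34 = 34.5.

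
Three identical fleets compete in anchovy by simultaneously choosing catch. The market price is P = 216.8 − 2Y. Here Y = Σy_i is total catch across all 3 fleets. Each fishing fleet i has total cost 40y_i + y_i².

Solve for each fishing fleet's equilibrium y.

17.68

A representative fishing fleet's profit is π_i = y_i(216.8 − 2Y) − 40y_i − y_i², with Y = y_i + Σ_{j≠i} y_j.
First-order condition: 176.8 − 6y_i − 2Σ_{j≠i} y_j = 0.
With identical fishing fleets, set every y_j = y: then 176.8 − 6y − 4y = 0, i.e. y = 176.8/10 = 17.68.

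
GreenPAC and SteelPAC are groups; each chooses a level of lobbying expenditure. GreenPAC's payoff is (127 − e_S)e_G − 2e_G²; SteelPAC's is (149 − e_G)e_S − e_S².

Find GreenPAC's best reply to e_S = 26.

25.25

Expanding GreenPAC's payoff: 127e_G − e_Se_G − 2e_G².
∂π/∂e_G = 127 − e_S − 4e_G = 0, so e_G = 31.75 − 0.25e_S.
At e_S = 26: e_G = 31.75 − 0.25·26 = 25.25.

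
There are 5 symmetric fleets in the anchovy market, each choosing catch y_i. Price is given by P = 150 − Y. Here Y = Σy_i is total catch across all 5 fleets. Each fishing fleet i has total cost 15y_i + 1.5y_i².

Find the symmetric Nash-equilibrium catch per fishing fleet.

15

A representative fishing fleet's profit is π_i = y_i(150 − Y) − 15y_i − 1.5y_i², with Y = y_i + Σ_{j≠i} y_j.
First-order condition: 135 − 5y_i − Σ_{j≠i} y_j = 0.
With identical fishing fleets, set every y_j = y: then 135 − 5y − 4y = 0, i.e. y = 135/9 = 15.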